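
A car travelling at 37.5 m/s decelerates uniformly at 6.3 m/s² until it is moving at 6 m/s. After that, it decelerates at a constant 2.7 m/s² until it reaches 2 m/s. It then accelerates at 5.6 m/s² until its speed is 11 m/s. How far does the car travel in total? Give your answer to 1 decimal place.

125.1 m

Phase 1 (decelerating): v₀ = 37.5 m/s, a = -6.3 m/s².
v = v₀ + at → t = (6 − 37.5) / -6.3 = 5.00 s
v² = v₀² + 2aΔx → Δx = (6² − 37.5²)/(2·-6.3) = 109 m

Phase 2 (decelerating): v₀ = 6.00 m/s, a = -2.7 m/s².
v = v₀ + at → t = (2 − 6.00) / -2.7 = 1.48 s
v² = v₀² + 2aΔx → Δx = (2² − 6.00²)/(2·-2.7) = 5.93 m

Phase 3 (accelerating): v₀ = 2.00 m/s, a = 5.6 m/s².
v = v₀ + at → t = (11 − 2.00) / 5.6 = 1.61 s
v² = v₀² + 2aΔx → Δx = (11² − 2.00²)/(2·5.6) = 10.4 m
Total distance = 109 + 5.93 + 10.4 = 125 m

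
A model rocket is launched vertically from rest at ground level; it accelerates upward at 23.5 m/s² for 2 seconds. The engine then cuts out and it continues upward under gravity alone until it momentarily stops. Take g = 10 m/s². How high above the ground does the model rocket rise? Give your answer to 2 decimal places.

157.45 m

Phase 1 (powered ascent): v₀ = 0 m/s, a = 23.5 m/s².
v = v₀ + at = 0 + (23.5)(2) = 47.0 m/s
Δx = v₀t + ½at² = 0·2 + 0.5·23.5·2² = 47.0 m

Phase 2 (coasting upward): v₀ = 47.0 m/s, a = -10 m/s².
v = v₀ + at → t = (0 − 47.0) / -10 = 4.70 s
v² = v₀² + 2aΔx → Δx = (0² − 47.0²)/(2·-10) = 110 m
Maximum height = 47.0 + 110 = 157 m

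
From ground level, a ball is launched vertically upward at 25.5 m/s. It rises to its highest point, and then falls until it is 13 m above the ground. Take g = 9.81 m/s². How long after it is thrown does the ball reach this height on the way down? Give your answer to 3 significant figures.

4.63 s

Phase 1 (rising): v₀ = 25.5 m/s, a = -9.81 m/s².
v = v₀ + at → t = (0 − 25.5) / -9.81 = 2.60 s
v² = v₀² + 2aΔx → Δx = (0² − 25.5²)/(2·-9.81) = 33.1 m

Phase 2 (falling): v₀ = 0 m/s, a = -9.81 m/s².
Falls 20.1 m from rest: t = √(2·20.1/9.81) = 2.03 s; v = g·t = 19.9 m/s.
Total time = 2.60 + 2.03 = 4.63 s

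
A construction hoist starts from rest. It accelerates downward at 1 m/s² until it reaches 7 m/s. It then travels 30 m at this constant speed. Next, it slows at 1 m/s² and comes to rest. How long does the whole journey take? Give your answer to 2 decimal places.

18.29 s

Phase 1 (accelerating): v₀ = 0 m/s, a = 1 m/s².
v = v₀ + at → t = (7 − 0) / 1 = 7.00 s
v² = v₀² + 2aΔx → Δx = (7² − 0²)/(2·1) = 24.5 m

Phase 2 (constant speed): v₀ = 7.00 m/s, a = 0 m/s².
Constant speed: t = d/v = 30/7.00 = 4.29 s

Phase 3 (decelerating): v₀ = 7.00 m/s, a = -1 m/s².
v = v₀ + at → t = (0 − 7.00) / -1 = 7.00 s
v² = v₀² + 2aΔx → Δx = (0² − 7.00²)/(2·-1) = 24.5 m
Total time = 7.00 + 4.29 + 7.00 = 18.3 s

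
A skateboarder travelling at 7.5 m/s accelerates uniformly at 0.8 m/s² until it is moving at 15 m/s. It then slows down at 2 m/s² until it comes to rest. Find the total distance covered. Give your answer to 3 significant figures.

162 m

Phase 1 (accelerating): v₀ = 7.50 m/s, a = 0.8 m/s².
v = v₀ + at → t = (15 − 7.50) / 0.8 = 9.38 s
v² = v₀² + 2aΔx → Δx = (15² − 7.50²)/(2·0.8) = 105 m

Phase 2 (decelerating): v₀ = 15.0 m/s, a = -2 m/s².
v = v₀ + at → t = (0 − 15.0) / -2 = 7.50 s
v² = v₀² + 2aΔx → Δx = (0² − 15.0²)/(2·-2) = 56.2 m
Total distance = 105 + 56.2 = 162 m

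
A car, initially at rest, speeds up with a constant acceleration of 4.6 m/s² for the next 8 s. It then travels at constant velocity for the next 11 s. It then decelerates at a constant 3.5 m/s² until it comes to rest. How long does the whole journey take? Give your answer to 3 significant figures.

Phase 1 (accelerating): v₀ = 0 m/s, a = 4.6 m/s².
v = v₀ + at = 0 + (4.6)(8) = 36.8 m/s
Δx = v₀t + ½at² = 0·8 + 0.5·4.6·8² = 147 m

Phase 2 (constant speed): v₀ = 36.8 m/s, a = 0 m/s².
v = v₀ + at = 36.8 + (0)(11) = 36.8 m/s
Δx = v₀t + ½at² = 36.8·11 + 0.5·0·11² = 405 m

Phase 3 (decelerating): v₀ = 36.8 m/s, a = -3.5 m/s².
v = v₀ + at → t = (0 − 36.8) / -3.5 = 10.5 s
v² = v₀² + 2aΔx → Δx = (0² − 36.8²)/(2·-3.5) = 193 m
Total time = 8.00 + 11.0 + 10.5 = 29.5 s

29.5 s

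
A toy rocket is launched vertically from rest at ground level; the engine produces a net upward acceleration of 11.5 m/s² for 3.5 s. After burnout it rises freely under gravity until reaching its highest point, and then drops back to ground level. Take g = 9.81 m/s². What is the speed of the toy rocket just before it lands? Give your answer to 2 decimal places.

54.79 m/s

Phase 1 (powered ascent): v₀ = 0 m/s, a = 11.5 m/s².
v = v₀ + at = 0 + (11.5)(3.5) = 40.2 m/s
Δx = v₀t + ½at² = 0·3.5 + 0.5·11.5·3.5² = 70.4 m

Phase 2 (coasting upward): v₀ = 40.2 m/s, a = -9.81 m/s².
v = v₀ + at → t = (0 − 40.2) / -9.81 = 4.10 s
v² = v₀² + 2aΔx → Δx = (0² − 40.2²)/(2·-9.81) = 82.6 m

Phase 3 (free fall): v₀ = 0 m/s, a = -9.81 m/s².
Falls 153 m from rest: t = √(2·153/9.81) = 5.59 s; v = g·t = 54.8 m/s.
Impact speed = 54.8 m/s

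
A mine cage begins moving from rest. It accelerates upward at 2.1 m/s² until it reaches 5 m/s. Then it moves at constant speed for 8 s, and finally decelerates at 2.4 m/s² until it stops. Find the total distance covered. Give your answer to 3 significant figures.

51.2 m

Phase 1 (accelerating): v₀ = 0 m/s, a = 2.1 m/s².
v = v₀ + at → t = (5 − 0) / 2.1 = 2.38 s
v² = v₀² + 2aΔx → Δx = (5² − 0²)/(2·2.1) = 5.95 m

Phase 2 (constant speed): v₀ = 5.00 m/s, a = 0 m/s².
v = v₀ + at = 5.00 + (0)(8) = 5.00 m/s
Δx = v₀t + ½at² = 5.00·8 + 0.5·0·8² = 40.0 m

Phase 3 (decelerating): v₀ = 5.00 m/s, a = -2.4 m/s².
v = v₀ + at → t = (0 − 5.00) / -2.4 = 2.08 s
v² = v₀² + 2aΔx → Δx = (0² − 5.00²)/(2·-2.4) = 5.21 m
Total distance = 5.95 + 40.0 + 5.21 = 51.2 m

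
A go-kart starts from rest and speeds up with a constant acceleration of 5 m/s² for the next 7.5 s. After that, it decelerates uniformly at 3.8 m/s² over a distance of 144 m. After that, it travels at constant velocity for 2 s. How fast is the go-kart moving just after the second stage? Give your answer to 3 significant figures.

Phase 1 (accelerating): v₀ = 0 m/s, a = 5 m/s².
v = v₀ + at = 0 + (5)(7.5) = 37.5 m/s
Δx = v₀t + ½at² = 0·7.5 + 0.5·5·7.5² = 141 m

Phase 2 (decelerating): v₀ = 37.5 m/s, a = -3.8 m/s².
v² = v₀² + 2aΔx = 37.5² + 2·-3.8·144 = 312 → v = 17.7 m/s
t = (v − v₀)/a = (17.7 − 37.5)/-3.8 = 5.22 s
Speed at end of phase 2 = 17.7 m/s

17.7 m/s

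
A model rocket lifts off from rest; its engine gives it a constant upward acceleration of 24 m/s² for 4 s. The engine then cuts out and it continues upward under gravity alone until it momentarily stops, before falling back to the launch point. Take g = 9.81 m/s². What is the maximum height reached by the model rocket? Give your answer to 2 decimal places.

Phase 1 (powered ascent): v₀ = 0 m/s, a = 24 m/s².
v = v₀ + at = 0 + (24)(4) = 96.0 m/s
Δx = v₀t + ½at² = 0·4 + 0.5·24·4² = 192 m

Phase 2 (coasting upward): v₀ = 96.0 m/s, a = -9.81 m/s².
v = v₀ + at → t = (0 − 96.0) / -9.81 = 9.79 s
v² = v₀² + 2aΔx → Δx = (0² − 96.0²)/(2·-9.81) = 470 m
Maximum height = 192 + 470 = 662 m

661.72 m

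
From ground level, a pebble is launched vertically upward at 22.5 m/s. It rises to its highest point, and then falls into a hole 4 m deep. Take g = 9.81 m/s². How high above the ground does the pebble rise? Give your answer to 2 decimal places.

Phase 1 (rising): v₀ = 22.5 m/s, a = -9.81 m/s².
v = v₀ + at → t = (0 − 22.5) / -9.81 = 2.29 s
v² = v₀² + 2aΔx → Δx = (0² − 22.5²)/(2·-9.81) = 25.8 m
Maximum height = 25.8 m

25.80 m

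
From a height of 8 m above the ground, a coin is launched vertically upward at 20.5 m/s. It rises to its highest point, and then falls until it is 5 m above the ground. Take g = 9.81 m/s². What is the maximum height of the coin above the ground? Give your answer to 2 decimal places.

Phase 1 (rising): v₀ = 20.5 m/s, a = -9.81 m/s².
v = v₀ + at → t = (0 − 20.5) / -9.81 = 2.09 s
v² = v₀² + 2aΔx → Δx = (0² − 20.5²)/(2·-9.81) = 21.4 m
Maximum height = 8 + 21.4 = 29.4 m

29.42 m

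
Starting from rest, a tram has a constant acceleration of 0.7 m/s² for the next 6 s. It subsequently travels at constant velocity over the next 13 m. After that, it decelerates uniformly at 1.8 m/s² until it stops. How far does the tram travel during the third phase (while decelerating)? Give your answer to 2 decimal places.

4.90 m

Phase 1 (accelerating): v₀ = 0 m/s, a = 0.7 m/s².
v = v₀ + at = 0 + (0.7)(6) = 4.20 m/s
Δx = v₀t + ½at² = 0·6 + 0.5·0.7·6² = 12.6 m

Phase 2 (constant speed): v₀ = 4.20 m/s, a = 0 m/s².
Constant speed: t = d/v = 13/4.20 = 3.10 s

Phase 3 (decelerating): v₀ = 4.20 m/s, a = -1.8 m/s².
v = v₀ + at → t = (0 − 4.20) / -1.8 = 2.33 s
v² = v₀² + 2aΔx → Δx = (0² − 4.20²)/(2·-1.8) = 4.90 m
Distance in phase 3 = 4.90 m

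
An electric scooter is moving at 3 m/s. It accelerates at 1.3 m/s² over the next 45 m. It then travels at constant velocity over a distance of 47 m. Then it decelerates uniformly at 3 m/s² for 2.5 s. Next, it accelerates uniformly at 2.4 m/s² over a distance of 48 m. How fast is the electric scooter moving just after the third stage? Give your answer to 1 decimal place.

Phase 1 (accelerating): v₀ = 3.00 m/s, a = 1.3 m/s².
v² = v₀² + 2aΔx = 3.00² + 2·1.3·45 = 126 → v = 11.2 m/s
t = (v − v₀)/a = (11.2 − 3.00)/1.3 = 6.33 s

Phase 2 (constant speed): v₀ = 11.2 m/s, a = 0 m/s².
Constant speed: t = d/v = 47/11.2 = 4.19 s

Phase 3 (decelerating): v₀ = 11.2 m/s, a = -3 m/s².
v = v₀ + at = 11.2 + (-3)(2.5) = 3.72 m/s
Δx = v₀t + ½at² = 11.2·2.5 + 0.5·-3·2.5² = 18.7 m
Speed at end of phase 3 = 3.72 m/s

3.7 m/s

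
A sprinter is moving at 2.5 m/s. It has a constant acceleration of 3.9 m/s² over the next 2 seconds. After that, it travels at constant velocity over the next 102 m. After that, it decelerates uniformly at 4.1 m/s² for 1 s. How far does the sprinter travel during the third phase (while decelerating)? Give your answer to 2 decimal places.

Phase 1 (accelerating): v₀ = 2.50 m/s, a = 3.9 m/s².
v = v₀ + at = 2.50 + (3.9)(2) = 10.3 m/s
Δx = v₀t + ½at² = 2.50·2 + 0.5·3.9·2² = 12.8 m

Phase 2 (constant speed): v₀ = 10.3 m/s, a = 0 m/s².
Constant speed: t = d/v = 102/10.3 = 9.90 s

Phase 3 (decelerating): v₀ = 10.3 m/s, a = -4.1 m/s².
v = v₀ + at = 10.3 + (-4.1)(1) = 6.20 m/s
Δx = v₀t + ½at² = 10.3·1 + 0.5·-4.1·1² = 8.25 m
Distance in phase 3 = 8.25 m

8.25 m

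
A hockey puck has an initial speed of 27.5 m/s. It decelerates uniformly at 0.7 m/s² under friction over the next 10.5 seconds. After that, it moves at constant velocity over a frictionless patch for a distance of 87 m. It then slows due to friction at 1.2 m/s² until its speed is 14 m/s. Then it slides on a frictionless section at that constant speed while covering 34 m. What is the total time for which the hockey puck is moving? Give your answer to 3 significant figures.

Phase 1 (decelerating): v₀ = 27.5 m/s, a = -0.7 m/s².
v = v₀ + at = 27.5 + (-0.7)(10.5) = 20.1 m/s
Δx = v₀t + ½at² = 27.5·10.5 + 0.5·-0.7·10.5² = 250 m

Phase 2 (constant speed): v₀ = 20.1 m/s, a = 0 m/s².
Constant speed: t = d/v = 87/20.1 = 4.32 s

Phase 3 (decelerating): v₀ = 20.1 m/s, a = -1.2 m/s².
v = v₀ + at → t = (14 − 20.1) / -1.2 = 5.12 s
v² = v₀² + 2aΔx → Δx = (14² − 20.1²)/(2·-1.2) = 87.5 m

Phase 4 (constant speed): v₀ = 14.0 m/s, a = 0 m/s².
Constant speed: t = d/v = 34/14.0 = 2.43 s
Total time = 10.5 + 4.32 + 5.12 + 2.43 = 22.4 s

22.4 s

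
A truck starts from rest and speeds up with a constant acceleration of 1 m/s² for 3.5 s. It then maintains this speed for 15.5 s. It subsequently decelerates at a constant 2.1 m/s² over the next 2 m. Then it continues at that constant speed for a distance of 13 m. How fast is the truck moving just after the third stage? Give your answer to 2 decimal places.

1.96 m/s

Phase 1 (accelerating): v₀ = 0 m/s, a = 1 m/s².
v = v₀ + at = 0 + (1)(3.5) = 3.50 m/s
Δx = v₀t + ½at² = 0·3.5 + 0.5·1·3.5² = 6.12 m

Phase 2 (constant speed): v₀ = 3.50 m/s, a = 0 m/s².
v = v₀ + at = 3.50 + (0)(15.5) = 3.50 m/s
Δx = v₀t + ½at² = 3.50·15.5 + 0.5·0·15.5² = 54.2 m

Phase 3 (decelerating): v₀ = 3.50 m/s, a = -2.1 m/s².
v² = v₀² + 2aΔx = 3.50² + 2·-2.1·2 = 3.85 → v = 1.96 m/s
t = (v − v₀)/a = (1.96 − 3.50)/-2.1 = 0.732 s
Speed at end of phase 3 = 1.96 m/s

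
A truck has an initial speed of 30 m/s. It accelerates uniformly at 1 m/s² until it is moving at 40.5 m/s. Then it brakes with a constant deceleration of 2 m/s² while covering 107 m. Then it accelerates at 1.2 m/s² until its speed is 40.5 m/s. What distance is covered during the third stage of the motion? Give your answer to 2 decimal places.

178.33 m

Phase 1 (accelerating): v₀ = 30.0 m/s, a = 1 m/s².
v = v₀ + at → t = (40.5 − 30.0) / 1 = 10.5 s
v² = v₀² + 2aΔx → Δx = (40.5² − 30.0²)/(2·1) = 370 m

Phase 2 (decelerating): v₀ = 40.5 m/s, a = -2 m/s².
v² = v₀² + 2aΔx = 40.5² + 2·-2·107 = 1210 → v = 34.8 m/s
t = (v − v₀)/a = (34.8 − 40.5)/-2 = 2.84 s

Phase 3 (accelerating): v₀ = 34.8 m/s, a = 1.2 m/s².
v = v₀ + at → t = (40.5 − 34.8) / 1.2 = 4.74 s
v² = v₀² + 2aΔx → Δx = (40.5² − 34.8²)/(2·1.2) = 178 m
Distance in phase 3 = 178 m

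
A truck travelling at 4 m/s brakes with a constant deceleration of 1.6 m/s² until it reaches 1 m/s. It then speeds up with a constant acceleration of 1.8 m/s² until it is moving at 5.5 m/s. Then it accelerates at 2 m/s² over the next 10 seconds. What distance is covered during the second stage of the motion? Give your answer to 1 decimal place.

Phase 1 (decelerating): v₀ = 4.00 m/s, a = -1.6 m/s².
v = v₀ + at → t = (1 − 4.00) / -1.6 = 1.88 s
v² = v₀² + 2aΔx → Δx = (1² − 4.00²)/(2·-1.6) = 4.69 m

Phase 2 (accelerating): v₀ = 1.00 m/s, a = 1.8 m/s².
v = v₀ + at → t = (5.5 − 1.00) / 1.8 = 2.50 s
v² = v₀² + 2aΔx → Δx = (5.5² − 1.00²)/(2·1.8) = 8.12 m
Distance in phase 2 = 8.12 m

8.1 m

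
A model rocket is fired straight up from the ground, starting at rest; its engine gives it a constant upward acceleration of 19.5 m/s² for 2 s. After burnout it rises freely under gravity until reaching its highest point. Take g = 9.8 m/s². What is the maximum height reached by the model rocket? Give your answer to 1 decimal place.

Phase 1 (powered ascent): v₀ = 0 m/s, a = 19.5 m/s².
v = v₀ + at = 0 + (19.5)(2) = 39.0 m/s
Δx = v₀t + ½at² = 0·2 + 0.5·19.5·2² = 39.0 m

Phase 2 (coasting upward): v₀ = 39.0 m/s, a = -9.8 m/s².
v = v₀ + at → t = (0 − 39.0) / -9.8 = 3.98 s
v² = v₀² + 2aΔx → Δx = (0² − 39.0²)/(2·-9.8) = 77.6 m
Maximum height = 39.0 + 77.6 = 117 m

116.6 m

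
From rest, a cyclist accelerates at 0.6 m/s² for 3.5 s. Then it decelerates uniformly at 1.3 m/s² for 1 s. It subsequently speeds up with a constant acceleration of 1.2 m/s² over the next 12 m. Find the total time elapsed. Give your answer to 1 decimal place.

8.4 s

Phase 1 (accelerating): v₀ = 0 m/s, a = 0.6 m/s².
v = v₀ + at = 0 + (0.6)(3.5) = 2.10 m/s
Δx = v₀t + ½at² = 0·3.5 + 0.5·0.6·3.5² = 3.68 m

Phase 2 (decelerating): v₀ = 2.10 m/s, a = -1.3 m/s².
v = v₀ + at = 2.10 + (-1.3)(1) = 0.800 m/s
Δx = v₀t + ½at² = 2.10·1 + 0.5·-1.3·1² = 1.45 m

Phase 3 (accelerating): v₀ = 0.800 m/s, a = 1.2 m/s².
v² = v₀² + 2aΔx = 0.800² + 2·1.2·12 = 29.4 → v = 5.43 m/s
t = (v − v₀)/a = (5.43 − 0.800)/1.2 = 3.85 s
Total time = 3.50 + 1.00 + 3.85 = 8.35 s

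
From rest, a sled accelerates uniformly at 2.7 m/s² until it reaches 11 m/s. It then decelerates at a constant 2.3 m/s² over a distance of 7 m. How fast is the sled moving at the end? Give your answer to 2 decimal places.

9.42 m/s

Phase 1 (accelerating): v₀ = 0 m/s, a = 2.7 m/s².
v = v₀ + at → t = (11 − 0) / 2.7 = 4.07 s
v² = v₀² + 2aΔx → Δx = (11² − 0²)/(2·2.7) = 22.4 m

Phase 2 (decelerating): v₀ = 11.0 m/s, a = -2.3 m/s².
v² = v₀² + 2aΔx = 11.0² + 2·-2.3·7 = 88.8 → v = 9.42 m/s
t = (v − v₀)/a = (9.42 − 11.0)/-2.3 = 0.685 s
Final speed = 9.42 m/s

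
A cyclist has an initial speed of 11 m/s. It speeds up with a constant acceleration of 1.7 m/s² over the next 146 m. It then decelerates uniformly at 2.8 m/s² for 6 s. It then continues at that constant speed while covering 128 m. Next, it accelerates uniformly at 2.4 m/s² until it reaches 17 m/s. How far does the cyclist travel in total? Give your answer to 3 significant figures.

419 m

Phase 1 (accelerating): v₀ = 11.0 m/s, a = 1.7 m/s².
v² = v₀² + 2aΔx = 11.0² + 2·1.7·146 = 617 → v = 24.8 m/s
t = (v − v₀)/a = (24.8 − 11.0)/1.7 = 8.15 s

Phase 2 (decelerating): v₀ = 24.8 m/s, a = -2.8 m/s².
v = v₀ + at = 24.8 + (-2.8)(6) = 8.05 m/s
Δx = v₀t + ½at² = 24.8·6 + 0.5·-2.8·6² = 98.7 m

Phase 3 (constant speed): v₀ = 8.05 m/s, a = 0 m/s².
Constant speed: t = d/v = 128/8.05 = 15.9 s

Phase 4 (accelerating): v₀ = 8.05 m/s, a = 2.4 m/s².
v = v₀ + at → t = (17 − 8.05) / 2.4 = 3.73 s
v² = v₀² + 2aΔx → Δx = (17² − 8.05²)/(2·2.4) = 46.7 m
Total distance = 146 + 98.7 + 128 + 46.7 = 419 m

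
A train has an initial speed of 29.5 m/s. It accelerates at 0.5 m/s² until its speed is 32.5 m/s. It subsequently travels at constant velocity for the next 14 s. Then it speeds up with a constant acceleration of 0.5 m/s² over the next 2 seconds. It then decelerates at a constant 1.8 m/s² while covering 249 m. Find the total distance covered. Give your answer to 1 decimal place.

Phase 1 (accelerating): v₀ = 29.5 m/s, a = 0.5 m/s².
v = v₀ + at → t = (32.5 − 29.5) / 0.5 = 6.00 s
v² = v₀² + 2aΔx → Δx = (32.5² − 29.5²)/(2·0.5) = 186 m

Phase 2 (constant speed): v₀ = 32.5 m/s, a = 0 m/s².
v = v₀ + at = 32.5 + (0)(14) = 32.5 m/s
Δx = v₀t + ½at² = 32.5·14 + 0.5·0·14² = 455 m

Phase 3 (accelerating): v₀ = 32.5 m/s, a = 0.5 m/s².
v = v₀ + at = 32.5 + (0.5)(2) = 33.5 m/s
Δx = v₀t + ½at² = 32.5·2 + 0.5·0.5·2² = 66.0 m

Phase 4 (decelerating): v₀ = 33.5 m/s, a = -1.8 m/s².
v² = v₀² + 2aΔx = 33.5² + 2·-1.8·249 = 226 → v = 15.0 m/s
t = (v − v₀)/a = (15.0 − 33.5)/-1.8 = 10.3 s
Total distance = 186 + 455 + 66.0 + 249 = 956 m

956.0 m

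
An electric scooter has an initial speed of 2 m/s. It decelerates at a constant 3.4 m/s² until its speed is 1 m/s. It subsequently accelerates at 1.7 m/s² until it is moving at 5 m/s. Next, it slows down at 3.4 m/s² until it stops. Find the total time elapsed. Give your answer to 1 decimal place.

4.1 s

Phase 1 (decelerating): v₀ = 2.00 m/s, a = -3.4 m/s².
v = v₀ + at → t = (1 − 2.00) / -3.4 = 0.294 s
v² = v₀² + 2aΔx → Δx = (1² − 2.00²)/(2·-3.4) = 0.441 m

Phase 2 (accelerating): v₀ = 1.00 m/s, a = 1.7 m/s².
v = v₀ + at → t = (5 − 1.00) / 1.7 = 2.35 s
v² = v₀² + 2aΔx → Δx = (5² − 1.00²)/(2·1.7) = 7.06 m

Phase 3 (decelerating): v₀ = 5.00 m/s, a = -3.4 m/s².
v = v₀ + at → t = (0 − 5.00) / -3.4 = 1.47 s
v² = v₀² + 2aΔx → Δx = (0² − 5.00²)/(2·-3.4) = 3.68 m
Total time = 0.294 + 2.35 + 1.47 = 4.12 s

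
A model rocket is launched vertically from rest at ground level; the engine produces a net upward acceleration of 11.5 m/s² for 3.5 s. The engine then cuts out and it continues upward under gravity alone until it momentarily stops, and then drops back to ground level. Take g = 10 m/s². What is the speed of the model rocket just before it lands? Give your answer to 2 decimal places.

Phase 1 (powered ascent): v₀ = 0 m/s, a = 11.5 m/s².
v = v₀ + at = 0 + (11.5)(3.5) = 40.2 m/s
Δx = v₀t + ½at² = 0·3.5 + 0.5·11.5·3.5² = 70.4 m

Phase 2 (coasting upward): v₀ = 40.2 m/s, a = -10 m/s².
v = v₀ + at → t = (0 − 40.2) / -10 = 4.03 s
v² = v₀² + 2aΔx → Δx = (0² − 40.2²)/(2·-10) = 81.0 m

Phase 3 (free fall): v₀ = 0 m/s, a = -10 m/s².
Falls 151 m from rest: t = √(2·151/10) = 5.50 s; v = g·t = 55.0 m/s.
Impact speed = 55.0 m/s

55.03 m/s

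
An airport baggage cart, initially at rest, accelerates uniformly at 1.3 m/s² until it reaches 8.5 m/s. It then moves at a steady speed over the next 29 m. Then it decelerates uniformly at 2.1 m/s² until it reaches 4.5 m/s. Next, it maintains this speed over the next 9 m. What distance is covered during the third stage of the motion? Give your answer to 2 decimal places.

Phase 1 (accelerating): v₀ = 0 m/s, a = 1.3 m/s².
v = v₀ + at → t = (8.5 − 0) / 1.3 = 6.54 s
v² = v₀² + 2aΔx → Δx = (8.5² − 0²)/(2·1.3) = 27.8 m

Phase 2 (constant speed): v₀ = 8.50 m/s, a = 0 m/s².
Constant speed: t = d/v = 29/8.50 = 3.41 s

Phase 3 (decelerating): v₀ = 8.50 m/s, a = -2.1 m/s².
v = v₀ + at → t = (4.5 − 8.50) / -2.1 = 1.90 s
v² = v₀² + 2aΔx → Δx = (4.5² − 8.50²)/(2·-2.1) = 12.4 m
Distance in phase 3 = 12.4 m

12.38 m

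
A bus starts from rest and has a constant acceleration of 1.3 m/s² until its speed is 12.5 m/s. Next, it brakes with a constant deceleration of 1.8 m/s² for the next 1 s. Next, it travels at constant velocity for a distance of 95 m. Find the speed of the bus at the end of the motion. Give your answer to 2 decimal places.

10.70 m/s

Phase 1 (accelerating): v₀ = 0 m/s, a = 1.3 m/s².
v = v₀ + at → t = (12.5 − 0) / 1.3 = 9.62 s
v² = v₀² + 2aΔx → Δx = (12.5² − 0²)/(2·1.3) = 60.1 m

Phase 2 (decelerating): v₀ = 12.5 m/s, a = -1.8 m/s².
v = v₀ + at = 12.5 + (-1.8)(1) = 10.7 m/s
Δx = v₀t + ½at² = 12.5·1 + 0.5·-1.8·1² = 11.6 m

Phase 3 (constant speed): v₀ = 10.7 m/s, a = 0 m/s².
Constant speed: t = d/v = 95/10.7 = 8.88 s
Final speed = 10.7 m/s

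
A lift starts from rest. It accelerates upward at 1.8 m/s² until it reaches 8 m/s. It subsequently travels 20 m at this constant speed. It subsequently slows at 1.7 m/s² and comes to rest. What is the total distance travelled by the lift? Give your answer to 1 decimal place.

Phase 1 (accelerating): v₀ = 0 m/s, a = 1.8 m/s².
v = v₀ + at → t = (8 − 0) / 1.8 = 4.44 s
v² = v₀² + 2aΔx → Δx = (8² − 0²)/(2·1.8) = 17.8 m

Phase 2 (constant speed): v₀ = 8.00 m/s, a = 0 m/s².
Constant speed: t = d/v = 20/8.00 = 2.50 s

Phase 3 (decelerating): v₀ = 8.00 m/s, a = -1.7 m/s².
v = v₀ + at → t = (0 − 8.00) / -1.7 = 4.71 s
v² = v₀² + 2aΔx → Δx = (0² − 8.00²)/(2·-1.7) = 18.8 m
Total distance = 17.8 + 20.0 + 18.8 = 56.6 m

56.6 m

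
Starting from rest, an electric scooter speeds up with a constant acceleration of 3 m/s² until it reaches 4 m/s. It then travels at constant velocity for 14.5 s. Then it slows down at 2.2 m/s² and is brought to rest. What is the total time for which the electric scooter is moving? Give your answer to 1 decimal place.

Phase 1 (accelerating): v₀ = 0 m/s, a = 3 m/s².
v = v₀ + at → t = (4 − 0) / 3 = 1.33 s
v² = v₀² + 2aΔx → Δx = (4² − 0²)/(2·3) = 2.67 m

Phase 2 (constant speed): v₀ = 4.00 m/s, a = 0 m/s².
v = v₀ + at = 4.00 + (0)(14.5) = 4.00 m/s
Δx = v₀t + ½at² = 4.00·14.5 + 0.5·0·14.5² = 58.0 m

Phase 3 (decelerating): v₀ = 4.00 m/s, a = -2.2 m/s².
v = v₀ + at → t = (0 − 4.00) / -2.2 = 1.82 s
v² = v₀² + 2aΔx → Δx = (0² − 4.00²)/(2·-2.2) = 3.64 m
Total time = 1.33 + 14.5 + 1.82 = 17.7 s

17.7 s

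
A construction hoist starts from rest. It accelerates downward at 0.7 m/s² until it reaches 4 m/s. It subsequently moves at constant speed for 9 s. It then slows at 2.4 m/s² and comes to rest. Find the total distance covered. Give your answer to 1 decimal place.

Phase 1 (accelerating): v₀ = 0 m/s, a = 0.7 m/s².
v = v₀ + at → t = (4 − 0) / 0.7 = 5.71 s
v² = v₀² + 2aΔx → Δx = (4² − 0²)/(2·0.7) = 11.4 m

Phase 2 (constant speed): v₀ = 4.00 m/s, a = 0 m/s².
v = v₀ + at = 4.00 + (0)(9) = 4.00 m/s
Δx = v₀t + ½at² = 4.00·9 + 0.5·0·9² = 36.0 m

Phase 3 (decelerating): v₀ = 4.00 m/s, a = -2.4 m/s².
v = v₀ + at → t = (0 − 4.00) / -2.4 = 1.67 s
v² = v₀² + 2aΔx → Δx = (0² − 4.00²)/(2·-2.4) = 3.33 m
Total distance = 11.4 + 36.0 + 3.33 = 50.8 m

50.8 m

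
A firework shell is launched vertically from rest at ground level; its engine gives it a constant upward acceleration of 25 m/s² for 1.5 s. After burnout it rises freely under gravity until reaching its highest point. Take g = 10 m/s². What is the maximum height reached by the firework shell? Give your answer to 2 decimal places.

Phase 1 (powered ascent): v₀ = 0 m/s, a = 25 m/s².
v = v₀ + at = 0 + (25)(1.5) = 37.5 m/s
Δx = v₀t + ½at² = 0·1.5 + 0.5·25·1.5² = 28.1 m

Phase 2 (coasting upward): v₀ = 37.5 m/s, a = -10 m/s².
v = v₀ + at → t = (0 − 37.5) / -10 = 3.75 s
v² = v₀² + 2aΔx → Δx = (0² − 37.5²)/(2·-10) = 70.3 m
Maximum height = 28.1 + 70.3 = 98.4 m

98.44 m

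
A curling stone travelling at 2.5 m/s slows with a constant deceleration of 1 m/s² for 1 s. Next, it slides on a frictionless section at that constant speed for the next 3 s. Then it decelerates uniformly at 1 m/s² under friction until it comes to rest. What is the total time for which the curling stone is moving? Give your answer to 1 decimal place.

5.5 s

Phase 1 (decelerating): v₀ = 2.50 m/s, a = -1 m/s².
v = v₀ + at = 2.50 + (-1)(1) = 1.50 m/s
Δx = v₀t + ½at² = 2.50·1 + 0.5·-1·1² = 2.00 m

Phase 2 (constant speed): v₀ = 1.50 m/s, a = 0 m/s².
v = v₀ + at = 1.50 + (0)(3) = 1.50 m/s
Δx = v₀t + ½at² = 1.50·3 + 0.5·0·3² = 4.50 m

Phase 3 (decelerating): v₀ = 1.50 m/s, a = -1 m/s².
v = v₀ + at → t = (0 − 1.50) / -1 = 1.50 s
v² = v₀² + 2aΔx → Δx = (0² − 1.50²)/(2·-1) = 1.12 m
Total time = 1.00 + 3.00 + 1.50 = 5.50 s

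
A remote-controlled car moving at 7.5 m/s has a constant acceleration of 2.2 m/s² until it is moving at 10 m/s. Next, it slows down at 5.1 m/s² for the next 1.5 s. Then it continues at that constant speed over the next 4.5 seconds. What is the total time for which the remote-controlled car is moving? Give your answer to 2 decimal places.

7.14 s

Phase 1 (accelerating): v₀ = 7.50 m/s, a = 2.2 m/s².
v = v₀ + at → t = (10 − 7.50) / 2.2 = 1.14 s
v² = v₀² + 2aΔx → Δx = (10² − 7.50²)/(2·2.2) = 9.94 m

Phase 2 (decelerating): v₀ = 10.0 m/s, a = -5.1 m/s².
v = v₀ + at = 10.0 + (-5.1)(1.5) = 2.35 m/s
Δx = v₀t + ½at² = 10.0·1.5 + 0.5·-5.1·1.5² = 9.26 m

Phase 3 (constant speed): v₀ = 2.35 m/s, a = 0 m/s².
v = v₀ + at = 2.35 + (0)(4.5) = 2.35 m/s
Δx = v₀t + ½at² = 2.35·4.5 + 0.5·0·4.5² = 10.6 m
Total time = 1.14 + 1.50 + 4.50 = 7.14 s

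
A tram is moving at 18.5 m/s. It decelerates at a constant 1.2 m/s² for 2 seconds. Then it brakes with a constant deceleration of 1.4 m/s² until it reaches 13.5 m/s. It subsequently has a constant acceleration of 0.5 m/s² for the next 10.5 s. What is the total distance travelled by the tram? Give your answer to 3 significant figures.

Phase 1 (decelerating): v₀ = 18.5 m/s, a = -1.2 m/s².
v = v₀ + at = 18.5 + (-1.2)(2) = 16.1 m/s
Δx = v₀t + ½at² = 18.5·2 + 0.5·-1.2·2² = 34.6 m

Phase 2 (decelerating): v₀ = 16.1 m/s, a = -1.4 m/s².
v = v₀ + at → t = (13.5 − 16.1) / -1.4 = 1.86 s
v² = v₀² + 2aΔx → Δx = (13.5² − 16.1²)/(2·-1.4) = 27.5 m

Phase 3 (accelerating): v₀ = 13.5 m/s, a = 0.5 m/s².
v = v₀ + at = 13.5 + (0.5)(10.5) = 18.8 m/s
Δx = v₀t + ½at² = 13.5·10.5 + 0.5·0.5·10.5² = 169 m
Total distance = 34.6 + 27.5 + 169 = 231 m

231 m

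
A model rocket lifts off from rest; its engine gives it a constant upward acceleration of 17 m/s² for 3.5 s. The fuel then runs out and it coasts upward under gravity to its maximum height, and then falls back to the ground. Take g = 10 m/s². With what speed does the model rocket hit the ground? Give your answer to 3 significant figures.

Phase 1 (powered ascent): v₀ = 0 m/s, a = 17 m/s².
v = v₀ + at = 0 + (17)(3.5) = 59.5 m/s
Δx = v₀t + ½at² = 0·3.5 + 0.5·17·3.5² = 104 m

Phase 2 (coasting upward): v₀ = 59.5 m/s, a = -10 m/s².
v = v₀ + at → t = (0 − 59.5) / -10 = 5.95 s
v² = v₀² + 2aΔx → Δx = (0² − 59.5²)/(2·-10) = 177 m

Phase 3 (free fall): v₀ = 0 m/s, a = -10 m/s².
Falls 281 m from rest: t = √(2·281/10) = 7.50 s; v = g·t = 75.0 m/s.
Impact speed = 75.0 m/s

75.0 m/s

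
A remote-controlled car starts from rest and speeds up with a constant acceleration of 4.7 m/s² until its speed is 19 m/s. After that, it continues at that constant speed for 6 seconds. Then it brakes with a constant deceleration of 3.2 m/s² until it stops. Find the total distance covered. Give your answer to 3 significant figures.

209 m

Phase 1 (accelerating): v₀ = 0 m/s, a = 4.7 m/s².
v = v₀ + at → t = (19 − 0) / 4.7 = 4.04 s
v² = v₀² + 2aΔx → Δx = (19² − 0²)/(2·4.7) = 38.4 m

Phase 2 (constant speed): v₀ = 19.0 m/s, a = 0 m/s².
v = v₀ + at = 19.0 + (0)(6) = 19.0 m/s
Δx = v₀t + ½at² = 19.0·6 + 0.5·0·6² = 114 m

Phase 3 (decelerating): v₀ = 19.0 m/s, a = -3.2 m/s².
v = v₀ + at → t = (0 − 19.0) / -3.2 = 5.94 s
v² = v₀² + 2aΔx → Δx = (0² − 19.0²)/(2·-3.2) = 56.4 m
Total distance = 38.4 + 114 + 56.4 = 209 m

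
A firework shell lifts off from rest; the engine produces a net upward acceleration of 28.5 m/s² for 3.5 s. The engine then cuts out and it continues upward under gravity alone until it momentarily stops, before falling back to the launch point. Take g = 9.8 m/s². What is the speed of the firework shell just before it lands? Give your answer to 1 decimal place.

115.6 m/s

Phase 1 (powered ascent): v₀ = 0 m/s, a = 28.5 m/s².
v = v₀ + at = 0 + (28.5)(3.5) = 99.8 m/s
Δx = v₀t + ½at² = 0·3.5 + 0.5·28.5·3.5² = 175 m

Phase 2 (coasting upward): v₀ = 99.8 m/s, a = -9.8 m/s².
v = v₀ + at → t = (0 − 99.8) / -9.8 = 10.2 s
v² = v₀² + 2aΔx → Δx = (0² − 99.8²)/(2·-9.8) = 508 m

Phase 3 (free fall): v₀ = 0 m/s, a = -9.8 m/s².
Falls 682 m from rest: t = √(2·682/9.8) = 11.8 s; v = g·t = 116 m/s.
Impact speed = 116 m/s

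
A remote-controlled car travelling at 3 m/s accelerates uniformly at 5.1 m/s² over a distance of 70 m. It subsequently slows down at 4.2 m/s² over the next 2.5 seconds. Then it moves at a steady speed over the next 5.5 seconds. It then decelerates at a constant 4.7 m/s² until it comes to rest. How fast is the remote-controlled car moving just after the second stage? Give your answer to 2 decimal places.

Phase 1 (accelerating): v₀ = 3.00 m/s, a = 5.1 m/s².
v² = v₀² + 2aΔx = 3.00² + 2·5.1·70 = 723 → v = 26.9 m/s
t = (v − v₀)/a = (26.9 − 3.00)/5.1 = 4.68 s

Phase 2 (decelerating): v₀ = 26.9 m/s, a = -4.2 m/s².
v = v₀ + at = 26.9 + (-4.2)(2.5) = 16.4 m/s
Δx = v₀t + ½at² = 26.9·2.5 + 0.5·-4.2·2.5² = 54.1 m
Speed at end of phase 2 = 16.4 m/s

16.39 m/s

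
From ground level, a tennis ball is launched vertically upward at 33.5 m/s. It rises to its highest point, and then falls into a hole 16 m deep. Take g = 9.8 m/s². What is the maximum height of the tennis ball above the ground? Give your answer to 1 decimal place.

57.3 m

Phase 1 (rising): v₀ = 33.5 m/s, a = -9.8 m/s².
v = v₀ + at → t = (0 − 33.5) / -9.8 = 3.42 s
v² = v₀² + 2aΔx → Δx = (0² − 33.5²)/(2·-9.8) = 57.3 m
Maximum height = 57.3 m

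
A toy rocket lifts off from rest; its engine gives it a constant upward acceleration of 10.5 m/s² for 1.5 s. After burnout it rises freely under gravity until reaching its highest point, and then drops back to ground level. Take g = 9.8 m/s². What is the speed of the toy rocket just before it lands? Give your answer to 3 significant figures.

Phase 1 (powered ascent): v₀ = 0 m/s, a = 10.5 m/s².
v = v₀ + at = 0 + (10.5)(1.5) = 15.8 m/s
Δx = v₀t + ½at² = 0·1.5 + 0.5·10.5·1.5² = 11.8 m

Phase 2 (coasting upward): v₀ = 15.8 m/s, a = -9.8 m/s².
v = v₀ + at → t = (0 − 15.8) / -9.8 = 1.61 s
v² = v₀² + 2aΔx → Δx = (0² − 15.8²)/(2·-9.8) = 12.7 m

Phase 3 (free fall): v₀ = 0 m/s, a = -9.8 m/s².
Falls 24.5 m from rest: t = √(2·24.5/9.8) = 2.23 s; v = g·t = 21.9 m/s.
Impact speed = 21.9 m/s

21.9 m/s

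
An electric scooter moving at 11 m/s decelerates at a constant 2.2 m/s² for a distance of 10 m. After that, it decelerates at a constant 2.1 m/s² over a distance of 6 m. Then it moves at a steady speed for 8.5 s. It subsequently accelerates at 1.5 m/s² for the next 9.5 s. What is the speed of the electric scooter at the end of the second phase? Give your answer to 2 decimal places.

Phase 1 (decelerating): v₀ = 11.0 m/s, a = -2.2 m/s².
v² = v₀² + 2aΔx = 11.0² + 2·-2.2·10 = 77.0 → v = 8.77 m/s
t = (v − v₀)/a = (8.77 − 11.0)/-2.2 = 1.01 s

Phase 2 (decelerating): v₀ = 8.77 m/s, a = -2.1 m/s².
v² = v₀² + 2aΔx = 8.77² + 2·-2.1·6 = 51.8 → v = 7.20 m/s
t = (v − v₀)/a = (7.20 − 8.77)/-2.1 = 0.751 s
Speed at end of phase 2 = 7.20 m/s

7.20 m/s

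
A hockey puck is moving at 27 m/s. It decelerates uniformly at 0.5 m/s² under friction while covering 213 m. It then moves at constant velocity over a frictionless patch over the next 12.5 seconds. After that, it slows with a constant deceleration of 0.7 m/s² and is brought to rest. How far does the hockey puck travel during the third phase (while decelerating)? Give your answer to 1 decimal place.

368.6 m

Phase 1 (decelerating): v₀ = 27.0 m/s, a = -0.5 m/s².
v² = v₀² + 2aΔx = 27.0² + 2·-0.5·213 = 516 → v = 22.7 m/s
t = (v − v₀)/a = (22.7 − 27.0)/-0.5 = 8.57 s

Phase 2 (constant speed): v₀ = 22.7 m/s, a = 0 m/s².
v = v₀ + at = 22.7 + (0)(12.5) = 22.7 m/s
Δx = v₀t + ½at² = 22.7·12.5 + 0.5·0·12.5² = 284 m

Phase 3 (decelerating): v₀ = 22.7 m/s, a = -0.7 m/s².
v = v₀ + at → t = (0 − 22.7) / -0.7 = 32.5 s
v² = v₀² + 2aΔx → Δx = (0² − 22.7²)/(2·-0.7) = 369 m
Distance in phase 3 = 369 m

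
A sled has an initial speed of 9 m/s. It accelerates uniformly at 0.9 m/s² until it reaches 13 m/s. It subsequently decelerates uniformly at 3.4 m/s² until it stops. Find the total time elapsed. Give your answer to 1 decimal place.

Phase 1 (accelerating): v₀ = 9.00 m/s, a = 0.9 m/s².
v = v₀ + at → t = (13 − 9.00) / 0.9 = 4.44 s
v² = v₀² + 2aΔx → Δx = (13² − 9.00²)/(2·0.9) = 48.9 m

Phase 2 (decelerating): v₀ = 13.0 m/s, a = -3.4 m/s².
v = v₀ + at → t = (0 − 13.0) / -3.4 = 3.82 s
v² = v₀² + 2aΔx → Δx = (0² − 13.0²)/(2·-3.4) = 24.9 m
Total time = 4.44 + 3.82 = 8.27 s

8.3 s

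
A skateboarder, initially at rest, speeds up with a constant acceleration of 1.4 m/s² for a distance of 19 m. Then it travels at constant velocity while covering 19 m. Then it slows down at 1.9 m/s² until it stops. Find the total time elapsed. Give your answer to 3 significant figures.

Phase 1 (accelerating): v₀ = 0 m/s, a = 1.4 m/s².
v² = v₀² + 2aΔx = 0² + 2·1.4·19 = 53.2 → v = 7.29 m/s
t = (v − v₀)/a = (7.29 − 0)/1.4 = 5.21 s

Phase 2 (constant speed): v₀ = 7.29 m/s, a = 0 m/s².
Constant speed: t = d/v = 19/7.29 = 2.60 s

Phase 3 (decelerating): v₀ = 7.29 m/s, a = -1.9 m/s².
v = v₀ + at → t = (0 − 7.29) / -1.9 = 3.84 s
v² = v₀² + 2aΔx → Δx = (0² − 7.29²)/(2·-1.9) = 14.0 m
Total time = 5.21 + 2.60 + 3.84 = 11.7 s

11.7 s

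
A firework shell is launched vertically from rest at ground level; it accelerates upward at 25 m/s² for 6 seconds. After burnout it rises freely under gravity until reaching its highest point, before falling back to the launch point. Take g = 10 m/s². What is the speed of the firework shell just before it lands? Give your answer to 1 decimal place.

Phase 1 (powered ascent): v₀ = 0 m/s, a = 25 m/s².
v = v₀ + at = 0 + (25)(6) = 150 m/s
Δx = v₀t + ½at² = 0·6 + 0.5·25·6² = 450 m

Phase 2 (coasting upward): v₀ = 150 m/s, a = -10 m/s².
v = v₀ + at → t = (0 − 150) / -10 = 15.0 s
v² = v₀² + 2aΔx → Δx = (0² − 150²)/(2·-10) = 1120 m

Phase 3 (free fall): v₀ = 0 m/s, a = -10 m/s².
Falls 1580 m from rest: t = √(2·1580/10) = 17.7 s; v = g·t = 177 m/s.
Impact speed = 177 m/s

177.5 m/s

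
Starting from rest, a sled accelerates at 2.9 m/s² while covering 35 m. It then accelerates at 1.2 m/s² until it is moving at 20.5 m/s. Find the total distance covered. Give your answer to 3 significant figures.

126 m

Phase 1 (accelerating): v₀ = 0 m/s, a = 2.9 m/s².
v² = v₀² + 2aΔx = 0² + 2·2.9·35 = 203 → v = 14.2 m/s
t = (v − v₀)/a = (14.2 − 0)/2.9 = 4.91 s

Phase 2 (accelerating): v₀ = 14.2 m/s, a = 1.2 m/s².
v = v₀ + at → t = (20.5 − 14.2) / 1.2 = 5.21 s
v² = v₀² + 2aΔx → Δx = (20.5² − 14.2²)/(2·1.2) = 90.5 m
Total distance = 35.0 + 90.5 = 126 m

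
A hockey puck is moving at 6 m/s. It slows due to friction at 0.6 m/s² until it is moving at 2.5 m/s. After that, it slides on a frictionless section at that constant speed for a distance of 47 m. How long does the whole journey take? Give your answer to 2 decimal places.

Phase 1 (decelerating): v₀ = 6.00 m/s, a = -0.6 m/s².
v = v₀ + at → t = (2.5 − 6.00) / -0.6 = 5.83 s
v² = v₀² + 2aΔx → Δx = (2.5² − 6.00²)/(2·-0.6) = 24.8 m

Phase 2 (constant speed): v₀ = 2.50 m/s, a = 0 m/s².
Constant speed: t = d/v = 47/2.50 = 18.8 s
Total time = 5.83 + 18.8 = 24.6 s

24.63 s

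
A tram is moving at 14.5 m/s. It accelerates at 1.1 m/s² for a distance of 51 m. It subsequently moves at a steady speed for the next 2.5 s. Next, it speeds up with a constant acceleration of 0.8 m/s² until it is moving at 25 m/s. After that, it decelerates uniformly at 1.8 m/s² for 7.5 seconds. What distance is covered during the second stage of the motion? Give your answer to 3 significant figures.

Phase 1 (accelerating): v₀ = 14.5 m/s, a = 1.1 m/s².
v² = v₀² + 2aΔx = 14.5² + 2·1.1·51 = 322 → v = 18.0 m/s
t = (v − v₀)/a = (18.0 − 14.5)/1.1 = 3.14 s

Phase 2 (constant speed): v₀ = 18.0 m/s, a = 0 m/s².
v = v₀ + at = 18.0 + (0)(2.5) = 18.0 m/s
Δx = v₀t + ½at² = 18.0·2.5 + 0.5·0·2.5² = 44.9 m
Distance in phase 2 = 44.9 m

44.9 m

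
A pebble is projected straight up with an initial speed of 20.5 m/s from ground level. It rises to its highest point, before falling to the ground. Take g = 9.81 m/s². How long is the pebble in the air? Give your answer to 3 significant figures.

4.18 s

Phase 1 (rising): v₀ = 20.5 m/s, a = -9.81 m/s².
v = v₀ + at → t = (0 − 20.5) / -9.81 = 2.09 s
v² = v₀² + 2aΔx → Δx = (0² − 20.5²)/(2·-9.81) = 21.4 m

Phase 2 (falling): v₀ = 0 m/s, a = -9.81 m/s².
Falls 21.4 m from rest: t = √(2·21.4/9.81) = 2.09 s; v = g·t = 20.5 m/s.
Total time = 2.09 + 2.09 = 4.18 s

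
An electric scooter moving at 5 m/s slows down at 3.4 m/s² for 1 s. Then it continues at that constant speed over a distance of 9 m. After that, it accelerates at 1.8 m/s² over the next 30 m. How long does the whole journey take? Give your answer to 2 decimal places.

Phase 1 (decelerating): v₀ = 5.00 m/s, a = -3.4 m/s².
v = v₀ + at = 5.00 + (-3.4)(1) = 1.60 m/s
Δx = v₀t + ½at² = 5.00·1 + 0.5·-3.4·1² = 3.30 m

Phase 2 (constant speed): v₀ = 1.60 m/s, a = 0 m/s².
Constant speed: t = d/v = 9/1.60 = 5.62 s

Phase 3 (accelerating): v₀ = 1.60 m/s, a = 1.8 m/s².
v² = v₀² + 2aΔx = 1.60² + 2·1.8·30 = 111 → v = 10.5 m/s
t = (v − v₀)/a = (10.5 − 1.60)/1.8 = 4.95 s
Total time = 1.00 + 5.62 + 4.95 = 11.6 s

11.58 s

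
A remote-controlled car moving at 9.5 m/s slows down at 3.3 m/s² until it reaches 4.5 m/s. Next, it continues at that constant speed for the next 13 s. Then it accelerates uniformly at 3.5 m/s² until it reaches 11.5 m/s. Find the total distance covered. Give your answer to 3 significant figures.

85.1 m

Phase 1 (decelerating): v₀ = 9.50 m/s, a = -3.3 m/s².
v = v₀ + at → t = (4.5 − 9.50) / -3.3 = 1.52 s
v² = v₀² + 2aΔx → Δx = (4.5² − 9.50²)/(2·-3.3) = 10.6 m

Phase 2 (constant speed): v₀ = 4.50 m/s, a = 0 m/s².
v = v₀ + at = 4.50 + (0)(13) = 4.50 m/s
Δx = v₀t + ½at² = 4.50·13 + 0.5·0·13² = 58.5 m

Phase 3 (accelerating): v₀ = 4.50 m/s, a = 3.5 m/s².
v = v₀ + at → t = (11.5 − 4.50) / 3.5 = 2.00 s
v² = v₀² + 2aΔx → Δx = (11.5² − 4.50²)/(2·3.5) = 16.0 m
Total distance = 10.6 + 58.5 + 16.0 = 85.1 m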